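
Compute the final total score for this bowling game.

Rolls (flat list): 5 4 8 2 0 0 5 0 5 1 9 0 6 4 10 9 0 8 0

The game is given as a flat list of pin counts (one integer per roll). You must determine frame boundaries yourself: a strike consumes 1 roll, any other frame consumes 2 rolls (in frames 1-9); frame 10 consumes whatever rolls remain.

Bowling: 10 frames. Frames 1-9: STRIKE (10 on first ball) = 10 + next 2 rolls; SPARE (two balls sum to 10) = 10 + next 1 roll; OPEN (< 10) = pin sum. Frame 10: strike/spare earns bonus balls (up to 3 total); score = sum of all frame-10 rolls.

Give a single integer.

Frame 1: OPEN (5+4=9). Cumulative: 9
Frame 2: SPARE (8+2=10). 10 + next roll (0) = 10. Cumulative: 19
Frame 3: OPEN (0+0=0). Cumulative: 19
Frame 4: OPEN (5+0=5). Cumulative: 24
Frame 5: OPEN (5+1=6). Cumulative: 30
Frame 6: OPEN (9+0=9). Cumulative: 39
Frame 7: SPARE (6+4=10). 10 + next roll (10) = 20. Cumulative: 59
Frame 8: STRIKE. 10 + next two rolls (9+0) = 19. Cumulative: 78
Frame 9: OPEN (9+0=9). Cumulative: 87
Frame 10: OPEN. Sum of all frame-10 rolls (8+0) = 8. Cumulative: 95

Answer: 95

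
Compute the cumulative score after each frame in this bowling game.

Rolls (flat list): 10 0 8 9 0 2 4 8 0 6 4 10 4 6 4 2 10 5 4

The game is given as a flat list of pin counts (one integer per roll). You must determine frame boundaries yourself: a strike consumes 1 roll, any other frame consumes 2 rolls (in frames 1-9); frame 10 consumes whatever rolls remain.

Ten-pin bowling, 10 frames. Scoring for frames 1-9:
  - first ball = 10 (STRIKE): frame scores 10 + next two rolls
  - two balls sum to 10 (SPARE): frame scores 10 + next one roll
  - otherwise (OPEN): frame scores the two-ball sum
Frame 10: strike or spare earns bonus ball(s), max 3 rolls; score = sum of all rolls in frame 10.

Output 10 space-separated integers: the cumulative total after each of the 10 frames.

Frame 1: STRIKE. 10 + next two rolls (0+8) = 18. Cumulative: 18
Frame 2: OPEN (0+8=8). Cumulative: 26
Frame 3: OPEN (9+0=9). Cumulative: 35
Frame 4: OPEN (2+4=6). Cumulative: 41
Frame 5: OPEN (8+0=8). Cumulative: 49
Frame 6: SPARE (6+4=10). 10 + next roll (10) = 20. Cumulative: 69
Frame 7: STRIKE. 10 + next two rolls (4+6) = 20. Cumulative: 89
Frame 8: SPARE (4+6=10). 10 + next roll (4) = 14. Cumulative: 103
Frame 9: OPEN (4+2=6). Cumulative: 109
Frame 10: STRIKE. Sum of all frame-10 rolls (10+5+4) = 19. Cumulative: 128

Answer: 18 26 35 41 49 69 89 103 109 128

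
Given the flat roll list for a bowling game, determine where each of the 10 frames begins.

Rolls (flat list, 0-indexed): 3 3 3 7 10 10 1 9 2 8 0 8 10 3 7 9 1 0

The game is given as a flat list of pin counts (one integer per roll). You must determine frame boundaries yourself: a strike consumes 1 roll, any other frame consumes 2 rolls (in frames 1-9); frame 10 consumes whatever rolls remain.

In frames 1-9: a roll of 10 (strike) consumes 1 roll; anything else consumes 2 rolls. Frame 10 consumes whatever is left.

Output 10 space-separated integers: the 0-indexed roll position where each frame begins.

Frame 1 starts at roll index 0: rolls=3,3 (sum=6), consumes 2 rolls
Frame 2 starts at roll index 2: rolls=3,7 (sum=10), consumes 2 rolls
Frame 3 starts at roll index 4: roll=10 (strike), consumes 1 roll
Frame 4 starts at roll index 5: roll=10 (strike), consumes 1 roll
Frame 5 starts at roll index 6: rolls=1,9 (sum=10), consumes 2 rolls
Frame 6 starts at roll index 8: rolls=2,8 (sum=10), consumes 2 rolls
Frame 7 starts at roll index 10: rolls=0,8 (sum=8), consumes 2 rolls
Frame 8 starts at roll index 12: roll=10 (strike), consumes 1 roll
Frame 9 starts at roll index 13: rolls=3,7 (sum=10), consumes 2 rolls
Frame 10 starts at roll index 15: 3 remaining rolls

Answer: 0 2 4 5 6 8 10 12 13 15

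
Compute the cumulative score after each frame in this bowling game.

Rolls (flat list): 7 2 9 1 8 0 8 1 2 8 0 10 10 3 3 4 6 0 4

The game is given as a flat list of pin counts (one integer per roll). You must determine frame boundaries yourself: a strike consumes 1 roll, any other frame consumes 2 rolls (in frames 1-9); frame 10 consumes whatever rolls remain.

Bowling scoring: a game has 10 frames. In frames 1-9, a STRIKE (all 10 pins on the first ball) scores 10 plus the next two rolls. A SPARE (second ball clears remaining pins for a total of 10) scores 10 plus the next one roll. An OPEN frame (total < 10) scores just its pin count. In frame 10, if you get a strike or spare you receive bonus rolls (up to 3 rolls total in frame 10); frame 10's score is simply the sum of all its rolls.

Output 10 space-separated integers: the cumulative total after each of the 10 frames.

Frame 1: OPEN (7+2=9). Cumulative: 9
Frame 2: SPARE (9+1=10). 10 + next roll (8) = 18. Cumulative: 27
Frame 3: OPEN (8+0=8). Cumulative: 35
Frame 4: OPEN (8+1=9). Cumulative: 44
Frame 5: SPARE (2+8=10). 10 + next roll (0) = 10. Cumulative: 54
Frame 6: SPARE (0+10=10). 10 + next roll (10) = 20. Cumulative: 74
Frame 7: STRIKE. 10 + next two rolls (3+3) = 16. Cumulative: 90
Frame 8: OPEN (3+3=6). Cumulative: 96
Frame 9: SPARE (4+6=10). 10 + next roll (0) = 10. Cumulative: 106
Frame 10: OPEN. Sum of all frame-10 rolls (0+4) = 4. Cumulative: 110

Answer: 9 27 35 44 54 74 90 96 106 110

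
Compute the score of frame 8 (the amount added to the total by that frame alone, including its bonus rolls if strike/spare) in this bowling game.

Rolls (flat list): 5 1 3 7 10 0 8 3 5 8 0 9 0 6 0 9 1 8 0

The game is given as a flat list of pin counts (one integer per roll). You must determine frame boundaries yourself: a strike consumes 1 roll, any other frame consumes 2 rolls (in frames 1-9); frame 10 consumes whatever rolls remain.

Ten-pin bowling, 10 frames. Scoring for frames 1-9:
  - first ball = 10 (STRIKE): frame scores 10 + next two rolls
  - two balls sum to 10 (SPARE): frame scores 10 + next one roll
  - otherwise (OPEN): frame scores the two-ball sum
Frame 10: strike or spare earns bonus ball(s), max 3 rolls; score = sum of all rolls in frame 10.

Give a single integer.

Frame 1: OPEN (5+1=6). Cumulative: 6
Frame 2: SPARE (3+7=10). 10 + next roll (10) = 20. Cumulative: 26
Frame 3: STRIKE. 10 + next two rolls (0+8) = 18. Cumulative: 44
Frame 4: OPEN (0+8=8). Cumulative: 52
Frame 5: OPEN (3+5=8). Cumulative: 60
Frame 6: OPEN (8+0=8). Cumulative: 68
Frame 7: OPEN (9+0=9). Cumulative: 77
Frame 8: OPEN (6+0=6). Cumulative: 83
Frame 9: SPARE (9+1=10). 10 + next roll (8) = 18. Cumulative: 101
Frame 10: OPEN. Sum of all frame-10 rolls (8+0) = 8. Cumulative: 109

Answer: 6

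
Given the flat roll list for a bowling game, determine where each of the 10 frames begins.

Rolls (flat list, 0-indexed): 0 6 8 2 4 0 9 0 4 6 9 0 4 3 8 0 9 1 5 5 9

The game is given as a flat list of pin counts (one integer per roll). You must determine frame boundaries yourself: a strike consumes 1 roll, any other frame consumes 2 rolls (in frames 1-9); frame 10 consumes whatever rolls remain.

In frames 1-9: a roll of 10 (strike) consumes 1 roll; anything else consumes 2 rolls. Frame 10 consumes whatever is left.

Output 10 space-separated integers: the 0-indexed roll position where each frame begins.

Answer: 0 2 4 6 8 10 12 14 16 18

Derivation:
Frame 1 starts at roll index 0: rolls=0,6 (sum=6), consumes 2 rolls
Frame 2 starts at roll index 2: rolls=8,2 (sum=10), consumes 2 rolls
Frame 3 starts at roll index 4: rolls=4,0 (sum=4), consumes 2 rolls
Frame 4 starts at roll index 6: rolls=9,0 (sum=9), consumes 2 rolls
Frame 5 starts at roll index 8: rolls=4,6 (sum=10), consumes 2 rolls
Frame 6 starts at roll index 10: rolls=9,0 (sum=9), consumes 2 rolls
Frame 7 starts at roll index 12: rolls=4,3 (sum=7), consumes 2 rolls
Frame 8 starts at roll index 14: rolls=8,0 (sum=8), consumes 2 rolls
Frame 9 starts at roll index 16: rolls=9,1 (sum=10), consumes 2 rolls
Frame 10 starts at roll index 18: 3 remaining rolls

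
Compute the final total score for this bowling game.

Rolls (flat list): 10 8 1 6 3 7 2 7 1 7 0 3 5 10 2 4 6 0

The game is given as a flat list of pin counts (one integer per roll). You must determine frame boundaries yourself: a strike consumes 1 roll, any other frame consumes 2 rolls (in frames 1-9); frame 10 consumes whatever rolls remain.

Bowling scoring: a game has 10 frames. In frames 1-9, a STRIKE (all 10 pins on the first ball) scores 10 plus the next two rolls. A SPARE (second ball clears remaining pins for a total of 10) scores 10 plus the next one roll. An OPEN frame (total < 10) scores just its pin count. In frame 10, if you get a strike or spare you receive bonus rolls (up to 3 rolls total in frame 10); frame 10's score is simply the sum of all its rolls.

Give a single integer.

Answer: 97

Derivation:
Frame 1: STRIKE. 10 + next two rolls (8+1) = 19. Cumulative: 19
Frame 2: OPEN (8+1=9). Cumulative: 28
Frame 3: OPEN (6+3=9). Cumulative: 37
Frame 4: OPEN (7+2=9). Cumulative: 46
Frame 5: OPEN (7+1=8). Cumulative: 54
Frame 6: OPEN (7+0=7). Cumulative: 61
Frame 7: OPEN (3+5=8). Cumulative: 69
Frame 8: STRIKE. 10 + next two rolls (2+4) = 16. Cumulative: 85
Frame 9: OPEN (2+4=6). Cumulative: 91
Frame 10: OPEN. Sum of all frame-10 rolls (6+0) = 6. Cumulative: 97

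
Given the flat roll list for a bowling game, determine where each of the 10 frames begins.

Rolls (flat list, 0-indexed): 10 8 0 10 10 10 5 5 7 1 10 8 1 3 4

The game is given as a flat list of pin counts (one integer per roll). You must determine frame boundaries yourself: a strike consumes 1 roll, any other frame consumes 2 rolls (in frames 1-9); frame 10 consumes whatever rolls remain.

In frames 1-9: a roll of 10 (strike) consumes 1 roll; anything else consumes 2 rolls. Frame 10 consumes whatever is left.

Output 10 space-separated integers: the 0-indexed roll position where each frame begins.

Answer: 0 1 3 4 5 6 8 10 11 13

Derivation:
Frame 1 starts at roll index 0: roll=10 (strike), consumes 1 roll
Frame 2 starts at roll index 1: rolls=8,0 (sum=8), consumes 2 rolls
Frame 3 starts at roll index 3: roll=10 (strike), consumes 1 roll
Frame 4 starts at roll index 4: roll=10 (strike), consumes 1 roll
Frame 5 starts at roll index 5: roll=10 (strike), consumes 1 roll
Frame 6 starts at roll index 6: rolls=5,5 (sum=10), consumes 2 rolls
Frame 7 starts at roll index 8: rolls=7,1 (sum=8), consumes 2 rolls
Frame 8 starts at roll index 10: roll=10 (strike), consumes 1 roll
Frame 9 starts at roll index 11: rolls=8,1 (sum=9), consumes 2 rolls
Frame 10 starts at roll index 13: 2 remaining rolls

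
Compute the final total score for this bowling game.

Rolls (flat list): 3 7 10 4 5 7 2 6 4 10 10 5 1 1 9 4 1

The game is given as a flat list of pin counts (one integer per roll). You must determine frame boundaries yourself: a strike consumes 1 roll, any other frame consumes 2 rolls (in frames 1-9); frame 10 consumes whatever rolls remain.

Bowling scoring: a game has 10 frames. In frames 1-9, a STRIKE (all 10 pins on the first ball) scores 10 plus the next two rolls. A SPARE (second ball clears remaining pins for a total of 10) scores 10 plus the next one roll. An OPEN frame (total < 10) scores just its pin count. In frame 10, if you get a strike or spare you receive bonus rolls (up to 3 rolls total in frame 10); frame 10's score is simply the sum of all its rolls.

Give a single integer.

Frame 1: SPARE (3+7=10). 10 + next roll (10) = 20. Cumulative: 20
Frame 2: STRIKE. 10 + next two rolls (4+5) = 19. Cumulative: 39
Frame 3: OPEN (4+5=9). Cumulative: 48
Frame 4: OPEN (7+2=9). Cumulative: 57
Frame 5: SPARE (6+4=10). 10 + next roll (10) = 20. Cumulative: 77
Frame 6: STRIKE. 10 + next two rolls (10+5) = 25. Cumulative: 102
Frame 7: STRIKE. 10 + next two rolls (5+1) = 16. Cumulative: 118
Frame 8: OPEN (5+1=6). Cumulative: 124
Frame 9: SPARE (1+9=10). 10 + next roll (4) = 14. Cumulative: 138
Frame 10: OPEN. Sum of all frame-10 rolls (4+1) = 5. Cumulative: 143

Answer: 143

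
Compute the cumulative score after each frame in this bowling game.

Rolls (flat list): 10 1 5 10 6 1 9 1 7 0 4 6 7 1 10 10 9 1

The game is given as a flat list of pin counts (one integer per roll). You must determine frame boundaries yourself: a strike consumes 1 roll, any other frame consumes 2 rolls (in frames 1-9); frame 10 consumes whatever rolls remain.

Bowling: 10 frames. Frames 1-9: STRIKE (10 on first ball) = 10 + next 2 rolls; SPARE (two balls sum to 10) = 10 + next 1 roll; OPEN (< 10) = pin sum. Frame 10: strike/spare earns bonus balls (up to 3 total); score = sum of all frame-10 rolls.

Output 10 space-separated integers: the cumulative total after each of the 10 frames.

Answer: 16 22 39 46 63 70 87 95 124 144

Derivation:
Frame 1: STRIKE. 10 + next two rolls (1+5) = 16. Cumulative: 16
Frame 2: OPEN (1+5=6). Cumulative: 22
Frame 3: STRIKE. 10 + next two rolls (6+1) = 17. Cumulative: 39
Frame 4: OPEN (6+1=7). Cumulative: 46
Frame 5: SPARE (9+1=10). 10 + next roll (7) = 17. Cumulative: 63
Frame 6: OPEN (7+0=7). Cumulative: 70
Frame 7: SPARE (4+6=10). 10 + next roll (7) = 17. Cumulative: 87
Frame 8: OPEN (7+1=8). Cumulative: 95
Frame 9: STRIKE. 10 + next two rolls (10+9) = 29. Cumulative: 124
Frame 10: STRIKE. Sum of all frame-10 rolls (10+9+1) = 20. Cumulative: 144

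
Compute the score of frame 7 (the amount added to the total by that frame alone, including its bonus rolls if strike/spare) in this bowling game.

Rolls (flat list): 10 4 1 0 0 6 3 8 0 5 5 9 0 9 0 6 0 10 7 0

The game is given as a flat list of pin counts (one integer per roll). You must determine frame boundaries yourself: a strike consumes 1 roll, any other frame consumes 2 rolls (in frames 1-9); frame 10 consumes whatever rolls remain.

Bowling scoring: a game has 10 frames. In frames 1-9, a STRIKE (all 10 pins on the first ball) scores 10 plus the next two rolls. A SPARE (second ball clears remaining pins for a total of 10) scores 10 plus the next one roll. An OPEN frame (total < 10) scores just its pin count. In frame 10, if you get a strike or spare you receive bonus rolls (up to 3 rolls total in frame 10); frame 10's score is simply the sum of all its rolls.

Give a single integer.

Frame 1: STRIKE. 10 + next two rolls (4+1) = 15. Cumulative: 15
Frame 2: OPEN (4+1=5). Cumulative: 20
Frame 3: OPEN (0+0=0). Cumulative: 20
Frame 4: OPEN (6+3=9). Cumulative: 29
Frame 5: OPEN (8+0=8). Cumulative: 37
Frame 6: SPARE (5+5=10). 10 + next roll (9) = 19. Cumulative: 56
Frame 7: OPEN (9+0=9). Cumulative: 65
Frame 8: OPEN (9+0=9). Cumulative: 74
Frame 9: OPEN (6+0=6). Cumulative: 80

Answer: 9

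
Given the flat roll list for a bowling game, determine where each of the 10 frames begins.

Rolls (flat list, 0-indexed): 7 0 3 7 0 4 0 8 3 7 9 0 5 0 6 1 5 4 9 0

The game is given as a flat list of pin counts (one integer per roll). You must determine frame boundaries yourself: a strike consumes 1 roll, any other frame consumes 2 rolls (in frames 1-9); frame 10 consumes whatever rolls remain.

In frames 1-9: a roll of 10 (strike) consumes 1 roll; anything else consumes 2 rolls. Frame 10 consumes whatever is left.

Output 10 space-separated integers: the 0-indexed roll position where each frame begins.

Frame 1 starts at roll index 0: rolls=7,0 (sum=7), consumes 2 rolls
Frame 2 starts at roll index 2: rolls=3,7 (sum=10), consumes 2 rolls
Frame 3 starts at roll index 4: rolls=0,4 (sum=4), consumes 2 rolls
Frame 4 starts at roll index 6: rolls=0,8 (sum=8), consumes 2 rolls
Frame 5 starts at roll index 8: rolls=3,7 (sum=10), consumes 2 rolls
Frame 6 starts at roll index 10: rolls=9,0 (sum=9), consumes 2 rolls
Frame 7 starts at roll index 12: rolls=5,0 (sum=5), consumes 2 rolls
Frame 8 starts at roll index 14: rolls=6,1 (sum=7), consumes 2 rolls
Frame 9 starts at roll index 16: rolls=5,4 (sum=9), consumes 2 rolls
Frame 10 starts at roll index 18: 2 remaining rolls

Answer: 0 2 4 6 8 10 12 14 16 18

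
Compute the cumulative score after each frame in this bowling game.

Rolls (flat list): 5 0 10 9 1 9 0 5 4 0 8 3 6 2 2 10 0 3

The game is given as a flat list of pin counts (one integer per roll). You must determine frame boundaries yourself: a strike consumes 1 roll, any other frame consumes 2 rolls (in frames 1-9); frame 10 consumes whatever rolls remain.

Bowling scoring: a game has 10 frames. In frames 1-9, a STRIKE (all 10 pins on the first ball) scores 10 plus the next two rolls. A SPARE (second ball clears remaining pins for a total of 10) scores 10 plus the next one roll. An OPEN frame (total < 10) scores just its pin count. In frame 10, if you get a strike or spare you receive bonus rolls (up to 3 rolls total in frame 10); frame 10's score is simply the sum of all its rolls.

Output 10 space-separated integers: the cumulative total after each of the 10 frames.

Frame 1: OPEN (5+0=5). Cumulative: 5
Frame 2: STRIKE. 10 + next two rolls (9+1) = 20. Cumulative: 25
Frame 3: SPARE (9+1=10). 10 + next roll (9) = 19. Cumulative: 44
Frame 4: OPEN (9+0=9). Cumulative: 53
Frame 5: OPEN (5+4=9). Cumulative: 62
Frame 6: OPEN (0+8=8). Cumulative: 70
Frame 7: OPEN (3+6=9). Cumulative: 79
Frame 8: OPEN (2+2=4). Cumulative: 83
Frame 9: STRIKE. 10 + next two rolls (0+3) = 13. Cumulative: 96
Frame 10: OPEN. Sum of all frame-10 rolls (0+3) = 3. Cumulative: 99

Answer: 5 25 44 53 62 70 79 83 96 99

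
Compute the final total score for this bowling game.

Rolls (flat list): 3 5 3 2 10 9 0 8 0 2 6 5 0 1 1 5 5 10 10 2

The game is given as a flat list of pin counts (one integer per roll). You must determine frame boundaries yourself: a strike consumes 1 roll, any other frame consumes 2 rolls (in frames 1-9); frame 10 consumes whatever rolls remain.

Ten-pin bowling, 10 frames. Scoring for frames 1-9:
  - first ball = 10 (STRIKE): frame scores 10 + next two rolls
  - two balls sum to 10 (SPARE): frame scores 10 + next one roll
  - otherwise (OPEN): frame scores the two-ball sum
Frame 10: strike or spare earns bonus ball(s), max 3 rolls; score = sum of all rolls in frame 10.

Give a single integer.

Answer: 106

Derivation:
Frame 1: OPEN (3+5=8). Cumulative: 8
Frame 2: OPEN (3+2=5). Cumulative: 13
Frame 3: STRIKE. 10 + next two rolls (9+0) = 19. Cumulative: 32
Frame 4: OPEN (9+0=9). Cumulative: 41
Frame 5: OPEN (8+0=8). Cumulative: 49
Frame 6: OPEN (2+6=8). Cumulative: 57
Frame 7: OPEN (5+0=5). Cumulative: 62
Frame 8: OPEN (1+1=2). Cumulative: 64
Frame 9: SPARE (5+5=10). 10 + next roll (10) = 20. Cumulative: 84
Frame 10: STRIKE. Sum of all frame-10 rolls (10+10+2) = 22. Cumulative: 106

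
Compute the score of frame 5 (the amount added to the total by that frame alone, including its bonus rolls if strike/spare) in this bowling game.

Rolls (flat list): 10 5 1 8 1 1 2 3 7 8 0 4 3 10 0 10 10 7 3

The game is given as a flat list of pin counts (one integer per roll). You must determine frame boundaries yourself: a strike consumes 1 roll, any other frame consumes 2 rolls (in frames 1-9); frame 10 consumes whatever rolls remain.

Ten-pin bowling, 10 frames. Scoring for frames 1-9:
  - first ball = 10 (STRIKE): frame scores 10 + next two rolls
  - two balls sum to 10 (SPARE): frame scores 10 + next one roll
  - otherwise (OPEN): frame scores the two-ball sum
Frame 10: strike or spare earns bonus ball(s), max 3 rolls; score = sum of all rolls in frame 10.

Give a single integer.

Answer: 18

Derivation:
Frame 1: STRIKE. 10 + next two rolls (5+1) = 16. Cumulative: 16
Frame 2: OPEN (5+1=6). Cumulative: 22
Frame 3: OPEN (8+1=9). Cumulative: 31
Frame 4: OPEN (1+2=3). Cumulative: 34
Frame 5: SPARE (3+7=10). 10 + next roll (8) = 18. Cumulative: 52
Frame 6: OPEN (8+0=8). Cumulative: 60
Frame 7: OPEN (4+3=7). Cumulative: 67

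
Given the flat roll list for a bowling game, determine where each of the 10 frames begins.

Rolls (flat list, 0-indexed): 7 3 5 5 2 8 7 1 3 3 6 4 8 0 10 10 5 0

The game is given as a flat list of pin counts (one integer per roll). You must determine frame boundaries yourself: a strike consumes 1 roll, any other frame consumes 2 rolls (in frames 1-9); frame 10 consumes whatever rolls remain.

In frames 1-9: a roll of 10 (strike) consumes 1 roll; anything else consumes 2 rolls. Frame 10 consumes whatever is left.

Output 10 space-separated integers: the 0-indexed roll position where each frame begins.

Frame 1 starts at roll index 0: rolls=7,3 (sum=10), consumes 2 rolls
Frame 2 starts at roll index 2: rolls=5,5 (sum=10), consumes 2 rolls
Frame 3 starts at roll index 4: rolls=2,8 (sum=10), consumes 2 rolls
Frame 4 starts at roll index 6: rolls=7,1 (sum=8), consumes 2 rolls
Frame 5 starts at roll index 8: rolls=3,3 (sum=6), consumes 2 rolls
Frame 6 starts at roll index 10: rolls=6,4 (sum=10), consumes 2 rolls
Frame 7 starts at roll index 12: rolls=8,0 (sum=8), consumes 2 rolls
Frame 8 starts at roll index 14: roll=10 (strike), consumes 1 roll
Frame 9 starts at roll index 15: roll=10 (strike), consumes 1 roll
Frame 10 starts at roll index 16: 2 remaining rolls

Answer: 0 2 4 6 8 10 12 14 15 16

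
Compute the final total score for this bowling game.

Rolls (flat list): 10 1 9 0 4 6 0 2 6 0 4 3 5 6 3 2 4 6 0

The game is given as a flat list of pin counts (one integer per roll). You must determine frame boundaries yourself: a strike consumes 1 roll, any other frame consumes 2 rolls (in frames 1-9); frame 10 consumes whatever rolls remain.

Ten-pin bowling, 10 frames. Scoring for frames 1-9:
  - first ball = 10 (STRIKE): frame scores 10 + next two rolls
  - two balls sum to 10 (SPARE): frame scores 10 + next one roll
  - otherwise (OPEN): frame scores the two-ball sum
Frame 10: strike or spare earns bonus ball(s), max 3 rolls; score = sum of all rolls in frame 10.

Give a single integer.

Answer: 81

Derivation:
Frame 1: STRIKE. 10 + next two rolls (1+9) = 20. Cumulative: 20
Frame 2: SPARE (1+9=10). 10 + next roll (0) = 10. Cumulative: 30
Frame 3: OPEN (0+4=4). Cumulative: 34
Frame 4: OPEN (6+0=6). Cumulative: 40
Frame 5: OPEN (2+6=8). Cumulative: 48
Frame 6: OPEN (0+4=4). Cumulative: 52
Frame 7: OPEN (3+5=8). Cumulative: 60
Frame 8: OPEN (6+3=9). Cumulative: 69
Frame 9: OPEN (2+4=6). Cumulative: 75
Frame 10: OPEN. Sum of all frame-10 rolls (6+0) = 6. Cumulative: 81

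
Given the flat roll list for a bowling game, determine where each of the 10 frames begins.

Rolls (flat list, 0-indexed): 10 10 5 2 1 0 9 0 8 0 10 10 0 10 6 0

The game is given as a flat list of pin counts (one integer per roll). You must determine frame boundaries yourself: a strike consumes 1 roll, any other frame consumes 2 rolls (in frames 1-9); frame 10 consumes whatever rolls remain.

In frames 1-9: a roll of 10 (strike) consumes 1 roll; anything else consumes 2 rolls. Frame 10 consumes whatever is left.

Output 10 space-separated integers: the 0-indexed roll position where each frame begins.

Answer: 0 1 2 4 6 8 10 11 12 14

Derivation:
Frame 1 starts at roll index 0: roll=10 (strike), consumes 1 roll
Frame 2 starts at roll index 1: roll=10 (strike), consumes 1 roll
Frame 3 starts at roll index 2: rolls=5,2 (sum=7), consumes 2 rolls
Frame 4 starts at roll index 4: rolls=1,0 (sum=1), consumes 2 rolls
Frame 5 starts at roll index 6: rolls=9,0 (sum=9), consumes 2 rolls
Frame 6 starts at roll index 8: rolls=8,0 (sum=8), consumes 2 rolls
Frame 7 starts at roll index 10: roll=10 (strike), consumes 1 roll
Frame 8 starts at roll index 11: roll=10 (strike), consumes 1 roll
Frame 9 starts at roll index 12: rolls=0,10 (sum=10), consumes 2 rolls
Frame 10 starts at roll index 14: 2 remaining rolls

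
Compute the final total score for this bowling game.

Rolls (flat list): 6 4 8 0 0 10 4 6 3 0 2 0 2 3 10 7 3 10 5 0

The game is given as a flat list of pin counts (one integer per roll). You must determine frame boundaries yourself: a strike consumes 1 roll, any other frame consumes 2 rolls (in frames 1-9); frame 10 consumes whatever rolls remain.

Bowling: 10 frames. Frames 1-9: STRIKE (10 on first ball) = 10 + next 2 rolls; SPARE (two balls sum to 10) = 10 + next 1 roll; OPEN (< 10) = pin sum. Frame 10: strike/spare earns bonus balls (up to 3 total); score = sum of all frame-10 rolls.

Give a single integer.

Frame 1: SPARE (6+4=10). 10 + next roll (8) = 18. Cumulative: 18
Frame 2: OPEN (8+0=8). Cumulative: 26
Frame 3: SPARE (0+10=10). 10 + next roll (4) = 14. Cumulative: 40
Frame 4: SPARE (4+6=10). 10 + next roll (3) = 13. Cumulative: 53
Frame 5: OPEN (3+0=3). Cumulative: 56
Frame 6: OPEN (2+0=2). Cumulative: 58
Frame 7: OPEN (2+3=5). Cumulative: 63
Frame 8: STRIKE. 10 + next two rolls (7+3) = 20. Cumulative: 83
Frame 9: SPARE (7+3=10). 10 + next roll (10) = 20. Cumulative: 103
Frame 10: STRIKE. Sum of all frame-10 rolls (10+5+0) = 15. Cumulative: 118

Answer: 118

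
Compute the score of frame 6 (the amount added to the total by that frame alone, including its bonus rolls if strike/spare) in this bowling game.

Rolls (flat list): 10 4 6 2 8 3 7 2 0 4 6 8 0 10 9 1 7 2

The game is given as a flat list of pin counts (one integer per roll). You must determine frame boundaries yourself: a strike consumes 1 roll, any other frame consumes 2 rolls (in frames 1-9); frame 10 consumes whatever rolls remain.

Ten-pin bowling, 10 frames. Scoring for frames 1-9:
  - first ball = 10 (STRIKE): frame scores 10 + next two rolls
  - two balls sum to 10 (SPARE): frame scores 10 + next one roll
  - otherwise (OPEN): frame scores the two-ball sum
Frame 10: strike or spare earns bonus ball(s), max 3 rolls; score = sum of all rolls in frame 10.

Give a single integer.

Answer: 18

Derivation:
Frame 1: STRIKE. 10 + next two rolls (4+6) = 20. Cumulative: 20
Frame 2: SPARE (4+6=10). 10 + next roll (2) = 12. Cumulative: 32
Frame 3: SPARE (2+8=10). 10 + next roll (3) = 13. Cumulative: 45
Frame 4: SPARE (3+7=10). 10 + next roll (2) = 12. Cumulative: 57
Frame 5: OPEN (2+0=2). Cumulative: 59
Frame 6: SPARE (4+6=10). 10 + next roll (8) = 18. Cumulative: 77
Frame 7: OPEN (8+0=8). Cumulative: 85
Frame 8: STRIKE. 10 + next two rolls (9+1) = 20. Cumulative: 105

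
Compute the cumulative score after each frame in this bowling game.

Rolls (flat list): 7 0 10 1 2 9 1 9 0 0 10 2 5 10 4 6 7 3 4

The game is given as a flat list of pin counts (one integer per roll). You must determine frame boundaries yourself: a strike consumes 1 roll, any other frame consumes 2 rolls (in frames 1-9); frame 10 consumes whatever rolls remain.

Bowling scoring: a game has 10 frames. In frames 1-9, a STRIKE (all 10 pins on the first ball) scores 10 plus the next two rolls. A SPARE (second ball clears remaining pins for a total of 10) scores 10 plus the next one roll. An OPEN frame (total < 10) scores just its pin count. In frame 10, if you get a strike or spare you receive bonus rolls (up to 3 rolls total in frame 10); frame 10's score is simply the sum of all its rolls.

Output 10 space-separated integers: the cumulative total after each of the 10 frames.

Answer: 7 20 23 42 51 63 70 90 107 121

Derivation:
Frame 1: OPEN (7+0=7). Cumulative: 7
Frame 2: STRIKE. 10 + next two rolls (1+2) = 13. Cumulative: 20
Frame 3: OPEN (1+2=3). Cumulative: 23
Frame 4: SPARE (9+1=10). 10 + next roll (9) = 19. Cumulative: 42
Frame 5: OPEN (9+0=9). Cumulative: 51
Frame 6: SPARE (0+10=10). 10 + next roll (2) = 12. Cumulative: 63
Frame 7: OPEN (2+5=7). Cumulative: 70
Frame 8: STRIKE. 10 + next two rolls (4+6) = 20. Cumulative: 90
Frame 9: SPARE (4+6=10). 10 + next roll (7) = 17. Cumulative: 107
Frame 10: SPARE. Sum of all frame-10 rolls (7+3+4) = 14. Cumulative: 121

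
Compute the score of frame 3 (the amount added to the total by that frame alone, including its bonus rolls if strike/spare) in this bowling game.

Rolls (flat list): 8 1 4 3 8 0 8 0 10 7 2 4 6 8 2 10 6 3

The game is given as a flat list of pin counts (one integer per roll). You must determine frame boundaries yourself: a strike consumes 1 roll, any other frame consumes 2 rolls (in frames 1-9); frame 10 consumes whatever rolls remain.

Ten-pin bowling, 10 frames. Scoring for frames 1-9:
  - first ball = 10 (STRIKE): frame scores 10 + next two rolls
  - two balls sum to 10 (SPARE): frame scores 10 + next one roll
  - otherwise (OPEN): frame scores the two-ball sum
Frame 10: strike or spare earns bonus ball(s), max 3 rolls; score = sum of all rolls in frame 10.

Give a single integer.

Frame 1: OPEN (8+1=9). Cumulative: 9
Frame 2: OPEN (4+3=7). Cumulative: 16
Frame 3: OPEN (8+0=8). Cumulative: 24
Frame 4: OPEN (8+0=8). Cumulative: 32
Frame 5: STRIKE. 10 + next two rolls (7+2) = 19. Cumulative: 51

Answer: 8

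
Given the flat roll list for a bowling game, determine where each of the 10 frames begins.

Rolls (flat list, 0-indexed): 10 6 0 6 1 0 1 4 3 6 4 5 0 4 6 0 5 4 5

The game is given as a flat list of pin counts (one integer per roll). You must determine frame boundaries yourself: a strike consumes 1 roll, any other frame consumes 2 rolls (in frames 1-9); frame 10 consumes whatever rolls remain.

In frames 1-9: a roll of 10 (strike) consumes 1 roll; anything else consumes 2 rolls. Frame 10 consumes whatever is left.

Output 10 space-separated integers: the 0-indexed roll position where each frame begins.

Answer: 0 1 3 5 7 9 11 13 15 17

Derivation:
Frame 1 starts at roll index 0: roll=10 (strike), consumes 1 roll
Frame 2 starts at roll index 1: rolls=6,0 (sum=6), consumes 2 rolls
Frame 3 starts at roll index 3: rolls=6,1 (sum=7), consumes 2 rolls
Frame 4 starts at roll index 5: rolls=0,1 (sum=1), consumes 2 rolls
Frame 5 starts at roll index 7: rolls=4,3 (sum=7), consumes 2 rolls
Frame 6 starts at roll index 9: rolls=6,4 (sum=10), consumes 2 rolls
Frame 7 starts at roll index 11: rolls=5,0 (sum=5), consumes 2 rolls
Frame 8 starts at roll index 13: rolls=4,6 (sum=10), consumes 2 rolls
Frame 9 starts at roll index 15: rolls=0,5 (sum=5), consumes 2 rolls
Frame 10 starts at roll index 17: 2 remaining rolls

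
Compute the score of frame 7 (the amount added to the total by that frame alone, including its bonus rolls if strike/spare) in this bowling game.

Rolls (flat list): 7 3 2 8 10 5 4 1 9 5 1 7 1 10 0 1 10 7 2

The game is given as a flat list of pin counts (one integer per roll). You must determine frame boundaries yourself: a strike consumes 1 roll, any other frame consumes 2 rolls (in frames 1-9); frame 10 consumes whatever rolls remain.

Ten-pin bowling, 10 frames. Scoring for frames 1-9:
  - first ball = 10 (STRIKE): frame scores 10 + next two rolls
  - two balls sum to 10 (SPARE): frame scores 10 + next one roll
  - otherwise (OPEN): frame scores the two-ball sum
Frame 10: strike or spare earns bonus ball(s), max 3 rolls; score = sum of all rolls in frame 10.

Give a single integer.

Answer: 8

Derivation:
Frame 1: SPARE (7+3=10). 10 + next roll (2) = 12. Cumulative: 12
Frame 2: SPARE (2+8=10). 10 + next roll (10) = 20. Cumulative: 32
Frame 3: STRIKE. 10 + next two rolls (5+4) = 19. Cumulative: 51
Frame 4: OPEN (5+4=9). Cumulative: 60
Frame 5: SPARE (1+9=10). 10 + next roll (5) = 15. Cumulative: 75
Frame 6: OPEN (5+1=6). Cumulative: 81
Frame 7: OPEN (7+1=8). Cumulative: 89
Frame 8: STRIKE. 10 + next two rolls (0+1) = 11. Cumulative: 100
Frame 9: OPEN (0+1=1). Cumulative: 101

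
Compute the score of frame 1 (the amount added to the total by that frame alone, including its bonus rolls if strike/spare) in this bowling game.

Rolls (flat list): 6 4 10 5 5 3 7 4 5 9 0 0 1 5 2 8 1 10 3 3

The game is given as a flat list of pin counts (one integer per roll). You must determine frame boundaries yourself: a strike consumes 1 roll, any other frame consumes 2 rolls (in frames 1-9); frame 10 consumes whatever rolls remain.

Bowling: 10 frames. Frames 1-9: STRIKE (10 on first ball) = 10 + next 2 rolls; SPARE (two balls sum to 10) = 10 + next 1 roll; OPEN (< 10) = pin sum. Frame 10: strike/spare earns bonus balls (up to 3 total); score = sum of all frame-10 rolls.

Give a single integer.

Answer: 20

Derivation:
Frame 1: SPARE (6+4=10). 10 + next roll (10) = 20. Cumulative: 20
Frame 2: STRIKE. 10 + next two rolls (5+5) = 20. Cumulative: 40
Frame 3: SPARE (5+5=10). 10 + next roll (3) = 13. Cumulative: 53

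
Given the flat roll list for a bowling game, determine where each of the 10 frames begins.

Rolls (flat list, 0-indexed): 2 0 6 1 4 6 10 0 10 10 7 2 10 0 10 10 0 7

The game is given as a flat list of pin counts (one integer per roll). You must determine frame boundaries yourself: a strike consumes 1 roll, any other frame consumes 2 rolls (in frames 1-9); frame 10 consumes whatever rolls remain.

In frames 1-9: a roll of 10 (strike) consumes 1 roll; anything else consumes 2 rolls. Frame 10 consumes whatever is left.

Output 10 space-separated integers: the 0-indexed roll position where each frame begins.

Answer: 0 2 4 6 7 9 10 12 13 15

Derivation:
Frame 1 starts at roll index 0: rolls=2,0 (sum=2), consumes 2 rolls
Frame 2 starts at roll index 2: rolls=6,1 (sum=7), consumes 2 rolls
Frame 3 starts at roll index 4: rolls=4,6 (sum=10), consumes 2 rolls
Frame 4 starts at roll index 6: roll=10 (strike), consumes 1 roll
Frame 5 starts at roll index 7: rolls=0,10 (sum=10), consumes 2 rolls
Frame 6 starts at roll index 9: roll=10 (strike), consumes 1 roll
Frame 7 starts at roll index 10: rolls=7,2 (sum=9), consumes 2 rolls
Frame 8 starts at roll index 12: roll=10 (strike), consumes 1 roll
Frame 9 starts at roll index 13: rolls=0,10 (sum=10), consumes 2 rolls
Frame 10 starts at roll index 15: 3 remaining rolls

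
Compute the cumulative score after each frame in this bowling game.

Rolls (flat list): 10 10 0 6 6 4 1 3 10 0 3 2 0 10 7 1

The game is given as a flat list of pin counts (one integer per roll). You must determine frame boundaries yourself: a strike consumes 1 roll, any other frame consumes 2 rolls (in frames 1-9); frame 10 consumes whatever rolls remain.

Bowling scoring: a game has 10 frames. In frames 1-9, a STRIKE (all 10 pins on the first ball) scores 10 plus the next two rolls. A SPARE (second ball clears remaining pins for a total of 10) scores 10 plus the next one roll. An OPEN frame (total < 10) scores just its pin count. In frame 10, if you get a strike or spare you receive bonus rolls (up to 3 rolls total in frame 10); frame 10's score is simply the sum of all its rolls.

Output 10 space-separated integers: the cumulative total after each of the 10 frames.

Frame 1: STRIKE. 10 + next two rolls (10+0) = 20. Cumulative: 20
Frame 2: STRIKE. 10 + next two rolls (0+6) = 16. Cumulative: 36
Frame 3: OPEN (0+6=6). Cumulative: 42
Frame 4: SPARE (6+4=10). 10 + next roll (1) = 11. Cumulative: 53
Frame 5: OPEN (1+3=4). Cumulative: 57
Frame 6: STRIKE. 10 + next two rolls (0+3) = 13. Cumulative: 70
Frame 7: OPEN (0+3=3). Cumulative: 73
Frame 8: OPEN (2+0=2). Cumulative: 75
Frame 9: STRIKE. 10 + next two rolls (7+1) = 18. Cumulative: 93
Frame 10: OPEN. Sum of all frame-10 rolls (7+1) = 8. Cumulative: 101

Answer: 20 36 42 53 57 70 73 75 93 101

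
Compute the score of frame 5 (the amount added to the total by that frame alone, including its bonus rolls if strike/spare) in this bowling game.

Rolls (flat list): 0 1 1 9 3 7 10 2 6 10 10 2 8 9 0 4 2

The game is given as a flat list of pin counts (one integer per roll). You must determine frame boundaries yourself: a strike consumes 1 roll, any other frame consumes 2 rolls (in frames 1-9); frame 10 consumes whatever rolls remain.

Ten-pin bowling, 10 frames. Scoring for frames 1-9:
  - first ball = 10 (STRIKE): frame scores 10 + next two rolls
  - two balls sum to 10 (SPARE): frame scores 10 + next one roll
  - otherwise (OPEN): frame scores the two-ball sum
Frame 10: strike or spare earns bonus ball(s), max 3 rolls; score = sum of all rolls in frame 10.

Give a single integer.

Frame 1: OPEN (0+1=1). Cumulative: 1
Frame 2: SPARE (1+9=10). 10 + next roll (3) = 13. Cumulative: 14
Frame 3: SPARE (3+7=10). 10 + next roll (10) = 20. Cumulative: 34
Frame 4: STRIKE. 10 + next two rolls (2+6) = 18. Cumulative: 52
Frame 5: OPEN (2+6=8). Cumulative: 60
Frame 6: STRIKE. 10 + next two rolls (10+2) = 22. Cumulative: 82
Frame 7: STRIKE. 10 + next two rolls (2+8) = 20. Cumulative: 102

Answer: 8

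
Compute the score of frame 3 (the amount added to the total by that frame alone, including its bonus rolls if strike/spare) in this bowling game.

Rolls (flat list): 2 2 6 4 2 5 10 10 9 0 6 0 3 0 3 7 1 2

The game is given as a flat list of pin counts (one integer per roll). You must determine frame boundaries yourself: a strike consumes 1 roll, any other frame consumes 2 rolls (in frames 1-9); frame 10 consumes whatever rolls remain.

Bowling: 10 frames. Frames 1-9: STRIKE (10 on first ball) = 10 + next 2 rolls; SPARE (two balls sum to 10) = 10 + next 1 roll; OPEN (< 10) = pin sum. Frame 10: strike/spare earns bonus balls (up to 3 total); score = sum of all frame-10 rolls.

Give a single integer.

Answer: 7

Derivation:
Frame 1: OPEN (2+2=4). Cumulative: 4
Frame 2: SPARE (6+4=10). 10 + next roll (2) = 12. Cumulative: 16
Frame 3: OPEN (2+5=7). Cumulative: 23
Frame 4: STRIKE. 10 + next two rolls (10+9) = 29. Cumulative: 52
Frame 5: STRIKE. 10 + next two rolls (9+0) = 19. Cumulative: 71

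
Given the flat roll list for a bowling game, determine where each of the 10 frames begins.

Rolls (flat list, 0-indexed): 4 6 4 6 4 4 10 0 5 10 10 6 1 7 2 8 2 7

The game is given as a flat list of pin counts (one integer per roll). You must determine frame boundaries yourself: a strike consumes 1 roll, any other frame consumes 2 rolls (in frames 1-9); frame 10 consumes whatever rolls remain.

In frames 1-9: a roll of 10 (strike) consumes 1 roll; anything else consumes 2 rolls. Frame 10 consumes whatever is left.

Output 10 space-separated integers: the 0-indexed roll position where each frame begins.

Frame 1 starts at roll index 0: rolls=4,6 (sum=10), consumes 2 rolls
Frame 2 starts at roll index 2: rolls=4,6 (sum=10), consumes 2 rolls
Frame 3 starts at roll index 4: rolls=4,4 (sum=8), consumes 2 rolls
Frame 4 starts at roll index 6: roll=10 (strike), consumes 1 roll
Frame 5 starts at roll index 7: rolls=0,5 (sum=5), consumes 2 rolls
Frame 6 starts at roll index 9: roll=10 (strike), consumes 1 roll
Frame 7 starts at roll index 10: roll=10 (strike), consumes 1 roll
Frame 8 starts at roll index 11: rolls=6,1 (sum=7), consumes 2 rolls
Frame 9 starts at roll index 13: rolls=7,2 (sum=9), consumes 2 rolls
Frame 10 starts at roll index 15: 3 remaining rolls

Answer: 0 2 4 6 7 9 10 11 13 15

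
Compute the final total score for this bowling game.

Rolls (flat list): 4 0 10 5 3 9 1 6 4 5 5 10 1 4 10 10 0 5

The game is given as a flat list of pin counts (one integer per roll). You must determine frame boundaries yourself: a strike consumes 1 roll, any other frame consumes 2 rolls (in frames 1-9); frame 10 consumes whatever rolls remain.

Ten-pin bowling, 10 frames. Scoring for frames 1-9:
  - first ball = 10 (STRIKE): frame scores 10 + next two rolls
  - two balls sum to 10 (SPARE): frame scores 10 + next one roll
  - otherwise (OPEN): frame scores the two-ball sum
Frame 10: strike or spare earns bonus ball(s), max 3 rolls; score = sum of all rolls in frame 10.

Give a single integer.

Answer: 136

Derivation:
Frame 1: OPEN (4+0=4). Cumulative: 4
Frame 2: STRIKE. 10 + next two rolls (5+3) = 18. Cumulative: 22
Frame 3: OPEN (5+3=8). Cumulative: 30
Frame 4: SPARE (9+1=10). 10 + next roll (6) = 16. Cumulative: 46
Frame 5: SPARE (6+4=10). 10 + next roll (5) = 15. Cumulative: 61
Frame 6: SPARE (5+5=10). 10 + next roll (10) = 20. Cumulative: 81
Frame 7: STRIKE. 10 + next two rolls (1+4) = 15. Cumulative: 96
Frame 8: OPEN (1+4=5). Cumulative: 101
Frame 9: STRIKE. 10 + next two rolls (10+0) = 20. Cumulative: 121
Frame 10: STRIKE. Sum of all frame-10 rolls (10+0+5) = 15. Cumulative: 136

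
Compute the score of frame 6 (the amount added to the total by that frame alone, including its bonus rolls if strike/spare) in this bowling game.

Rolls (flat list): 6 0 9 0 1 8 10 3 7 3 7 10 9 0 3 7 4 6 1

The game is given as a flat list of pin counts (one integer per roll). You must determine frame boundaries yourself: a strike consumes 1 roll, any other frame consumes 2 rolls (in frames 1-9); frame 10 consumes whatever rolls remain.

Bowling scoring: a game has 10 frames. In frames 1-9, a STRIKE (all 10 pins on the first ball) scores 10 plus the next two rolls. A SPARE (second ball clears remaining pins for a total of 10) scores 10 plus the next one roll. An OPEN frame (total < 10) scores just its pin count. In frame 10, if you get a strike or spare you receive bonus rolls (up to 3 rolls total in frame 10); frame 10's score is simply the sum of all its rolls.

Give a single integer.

Answer: 20

Derivation:
Frame 1: OPEN (6+0=6). Cumulative: 6
Frame 2: OPEN (9+0=9). Cumulative: 15
Frame 3: OPEN (1+8=9). Cumulative: 24
Frame 4: STRIKE. 10 + next two rolls (3+7) = 20. Cumulative: 44
Frame 5: SPARE (3+7=10). 10 + next roll (3) = 13. Cumulative: 57
Frame 6: SPARE (3+7=10). 10 + next roll (10) = 20. Cumulative: 77
Frame 7: STRIKE. 10 + next two rolls (9+0) = 19. Cumulative: 96
Frame 8: OPEN (9+0=9). Cumulative: 105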